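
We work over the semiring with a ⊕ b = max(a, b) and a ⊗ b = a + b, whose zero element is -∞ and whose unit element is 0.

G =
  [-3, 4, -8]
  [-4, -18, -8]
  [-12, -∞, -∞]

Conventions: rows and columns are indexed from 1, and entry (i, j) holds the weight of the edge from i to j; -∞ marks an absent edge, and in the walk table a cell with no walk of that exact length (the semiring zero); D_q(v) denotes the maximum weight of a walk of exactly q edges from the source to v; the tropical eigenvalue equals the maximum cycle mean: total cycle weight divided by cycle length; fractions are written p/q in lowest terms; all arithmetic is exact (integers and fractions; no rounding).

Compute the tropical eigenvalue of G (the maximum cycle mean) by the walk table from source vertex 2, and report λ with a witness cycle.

q=0: [-∞, 0, -∞]
q=1: [-4, -18, -8]
q=2: [-7, 0, -12]
q=3: [-4, -3, -8]
Optimal cycle mean attained by: cycle 1->2->1, total 4 + (-4), length 2.
Answer: λ = 0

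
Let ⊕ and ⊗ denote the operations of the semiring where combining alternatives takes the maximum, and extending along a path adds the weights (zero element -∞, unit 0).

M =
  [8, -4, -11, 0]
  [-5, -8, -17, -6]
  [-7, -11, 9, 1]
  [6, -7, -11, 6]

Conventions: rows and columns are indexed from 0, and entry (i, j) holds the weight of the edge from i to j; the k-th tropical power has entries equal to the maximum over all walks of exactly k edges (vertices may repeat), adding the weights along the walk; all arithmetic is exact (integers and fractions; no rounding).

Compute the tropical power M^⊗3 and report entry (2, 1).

M^⊗2:
  [16, 4, -2, 8]
  [3, -9, -8, 0]
  [7, -2, 18, 10]
  [14, 2, -2, 12]
M^⊗3:
  [24, 12, 7, 16]
  [11, -1, 1, 6]
  [16, 7, 27, 19]
  [22, 10, 7, 18]
Key observation: the optimum is the walk 2->2->2->1, with weight 9 + 9 + (-11) = 7.
Optimal value attained by: walk 2->2->2->1.
Answer: (M^⊗3)[2][1] = 7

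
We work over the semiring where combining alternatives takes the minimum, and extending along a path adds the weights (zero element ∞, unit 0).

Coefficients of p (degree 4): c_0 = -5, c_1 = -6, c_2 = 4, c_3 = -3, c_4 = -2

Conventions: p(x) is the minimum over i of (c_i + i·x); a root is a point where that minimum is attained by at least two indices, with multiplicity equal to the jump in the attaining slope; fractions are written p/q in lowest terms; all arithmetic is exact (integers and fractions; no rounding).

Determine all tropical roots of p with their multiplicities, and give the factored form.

hull edge (i=0, c=-5) to (i=1, c=-6): slope -1, span 1
hull edge (i=1, c=-6) to (i=4, c=-2): slope 4/3, span 3
Factored form: p(x) = -2 ⊗ (x ⊕ (-4/3)) ⊗ (x ⊕ (-4/3)) ⊗ (x ⊕ (-4/3)) ⊗ (x ⊕ 1)
Answer: roots = -4/3 (mult 3), 1 (mult 1)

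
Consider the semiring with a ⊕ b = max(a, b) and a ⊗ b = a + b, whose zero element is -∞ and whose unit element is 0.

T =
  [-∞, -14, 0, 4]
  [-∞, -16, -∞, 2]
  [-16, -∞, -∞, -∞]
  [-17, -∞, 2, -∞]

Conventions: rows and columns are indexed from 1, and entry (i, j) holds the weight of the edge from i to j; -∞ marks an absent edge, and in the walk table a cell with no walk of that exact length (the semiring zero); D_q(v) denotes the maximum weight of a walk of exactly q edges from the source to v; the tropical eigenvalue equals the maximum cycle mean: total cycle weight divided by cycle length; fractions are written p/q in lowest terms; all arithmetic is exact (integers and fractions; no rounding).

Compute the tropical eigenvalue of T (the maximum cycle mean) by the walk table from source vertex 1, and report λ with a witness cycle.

q=0: [0, -∞, -∞, -∞]
q=1: [-∞, -14, 0, 4]
q=2: [-13, -30, 6, -12]
q=3: [-10, -27, -10, -9]
q=4: [-26, -24, -7, -6]
Optimal cycle mean attained by: cycle 1->4->3->1, total 4 + 2 + (-16), length 3.
Answer: λ = -10/3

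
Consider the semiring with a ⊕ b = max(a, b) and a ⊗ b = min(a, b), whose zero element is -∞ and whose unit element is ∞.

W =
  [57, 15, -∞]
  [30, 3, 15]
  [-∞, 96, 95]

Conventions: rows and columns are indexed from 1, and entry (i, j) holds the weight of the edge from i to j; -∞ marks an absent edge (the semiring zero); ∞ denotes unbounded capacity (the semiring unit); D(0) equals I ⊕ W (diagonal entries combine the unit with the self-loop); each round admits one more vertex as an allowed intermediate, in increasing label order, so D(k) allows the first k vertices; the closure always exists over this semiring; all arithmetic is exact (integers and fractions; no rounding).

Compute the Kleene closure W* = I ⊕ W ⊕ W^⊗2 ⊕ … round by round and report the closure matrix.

D(0):
  [∞, 15, -∞]
  [30, ∞, 15]
  [-∞, 96, ∞]
D(1):
  [∞, 15, -∞]
  [30, ∞, 15]
  [-∞, 96, ∞]
D(2):
  [∞, 15, 15]
  [30, ∞, 15]
  [30, 96, ∞]
D(3):
  [∞, 15, 15]
  [30, ∞, 15]
  [30, 96, ∞]
Answer: W* = [[∞, 15, 15], [30, ∞, 15], [30, 96, ∞]]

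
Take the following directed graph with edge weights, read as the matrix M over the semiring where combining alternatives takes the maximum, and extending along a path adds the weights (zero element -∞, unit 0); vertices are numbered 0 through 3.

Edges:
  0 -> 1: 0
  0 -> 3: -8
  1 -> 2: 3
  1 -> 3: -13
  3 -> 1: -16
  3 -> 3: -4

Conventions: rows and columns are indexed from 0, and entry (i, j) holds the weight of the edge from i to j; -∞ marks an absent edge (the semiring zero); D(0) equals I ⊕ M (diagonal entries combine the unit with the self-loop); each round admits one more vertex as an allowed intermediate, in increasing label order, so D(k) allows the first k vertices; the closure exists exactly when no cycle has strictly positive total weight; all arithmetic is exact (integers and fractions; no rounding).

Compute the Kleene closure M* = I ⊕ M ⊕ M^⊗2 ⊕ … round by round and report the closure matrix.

D(0):
  [0, 0, -∞, -8]
  [-∞, 0, 3, -13]
  [-∞, -∞, 0, -∞]
  [-∞, -16, -∞, 0]
D(1):
  [0, 0, -∞, -8]
  [-∞, 0, 3, -13]
  [-∞, -∞, 0, -∞]
  [-∞, -16, -∞, 0]
D(2):
  [0, 0, 3, -8]
  [-∞, 0, 3, -13]
  [-∞, -∞, 0, -∞]
  [-∞, -16, -13, 0]
D(3):
  [0, 0, 3, -8]
  [-∞, 0, 3, -13]
  [-∞, -∞, 0, -∞]
  [-∞, -16, -13, 0]
D(4):
  [0, 0, 3, -8]
  [-∞, 0, 3, -13]
  [-∞, -∞, 0, -∞]
  [-∞, -16, -13, 0]
Answer: M* = [[0, 0, 3, -8], [-∞, 0, 3, -13], [-∞, -∞, 0, -∞], [-∞, -16, -13, 0]]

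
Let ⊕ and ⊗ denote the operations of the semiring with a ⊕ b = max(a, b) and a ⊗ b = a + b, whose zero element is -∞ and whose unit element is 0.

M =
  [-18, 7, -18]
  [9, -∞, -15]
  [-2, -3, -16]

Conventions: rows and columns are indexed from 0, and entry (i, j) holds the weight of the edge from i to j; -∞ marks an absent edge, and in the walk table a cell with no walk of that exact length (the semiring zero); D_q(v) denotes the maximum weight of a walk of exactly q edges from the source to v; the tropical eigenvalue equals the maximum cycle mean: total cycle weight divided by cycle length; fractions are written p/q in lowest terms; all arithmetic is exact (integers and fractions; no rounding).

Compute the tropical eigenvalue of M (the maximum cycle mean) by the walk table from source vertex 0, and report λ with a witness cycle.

q=0: [0, -∞, -∞]
q=1: [-18, 7, -18]
q=2: [16, -11, -8]
q=3: [-2, 23, -2]
Optimal cycle mean attained by: cycle 0->1->0, total 7 + 9, length 2.
Answer: λ = 8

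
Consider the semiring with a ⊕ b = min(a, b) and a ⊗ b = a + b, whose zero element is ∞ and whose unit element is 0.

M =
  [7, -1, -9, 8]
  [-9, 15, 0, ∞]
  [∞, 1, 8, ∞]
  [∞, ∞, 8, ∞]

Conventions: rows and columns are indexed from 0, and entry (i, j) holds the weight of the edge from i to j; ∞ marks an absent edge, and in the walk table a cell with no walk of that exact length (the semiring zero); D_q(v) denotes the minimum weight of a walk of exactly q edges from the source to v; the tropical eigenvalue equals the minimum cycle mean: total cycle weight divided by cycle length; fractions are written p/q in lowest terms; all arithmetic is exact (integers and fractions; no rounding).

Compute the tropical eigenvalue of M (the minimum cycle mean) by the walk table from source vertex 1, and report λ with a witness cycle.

q=0: [∞, 0, ∞, ∞]
q=1: [-9, 15, 0, ∞]
q=2: [-2, -10, -18, -1]
q=3: [-19, -17, -11, 6]
q=4: [-26, -20, -28, -11]
Optimal cycle mean attained by: cycle 0->2->1->0, total (-9) + 1 + (-9), length 3.
Answer: λ = -17/3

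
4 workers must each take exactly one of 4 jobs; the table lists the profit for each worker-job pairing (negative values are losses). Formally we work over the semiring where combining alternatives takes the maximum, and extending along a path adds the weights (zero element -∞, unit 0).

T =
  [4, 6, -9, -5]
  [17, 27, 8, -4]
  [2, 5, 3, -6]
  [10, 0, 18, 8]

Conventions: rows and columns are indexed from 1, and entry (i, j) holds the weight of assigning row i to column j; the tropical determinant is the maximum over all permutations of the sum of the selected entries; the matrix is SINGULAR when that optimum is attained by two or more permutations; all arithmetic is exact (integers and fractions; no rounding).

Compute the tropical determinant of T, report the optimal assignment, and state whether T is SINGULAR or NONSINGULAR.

σ = (1, 2, 3, 4): 4 + 27 + 3 + 8 = 42
σ = (1, 2, 4, 3): 4 + 27 + (-6) + 18 = 43
σ = (1, 3, 2, 4): 4 + 8 + 5 + 8 = 25
σ = (1, 3, 4, 2): 4 + 8 + (-6) + 0 = 6
σ = (1, 4, 2, 3): 4 + (-4) + 5 + 18 = 23
σ = (1, 4, 3, 2): 4 + (-4) + 3 + 0 = 3
σ = (2, 1, 3, 4): 6 + 17 + 3 + 8 = 34
σ = (2, 1, 4, 3): 6 + 17 + (-6) + 18 = 35
σ = (2, 3, 1, 4): 6 + 8 + 2 + 8 = 24
σ = (2, 3, 4, 1): 6 + 8 + (-6) + 10 = 18
σ = (2, 4, 1, 3): 6 + (-4) + 2 + 18 = 22
σ = (2, 4, 3, 1): 6 + (-4) + 3 + 10 = 15
σ = (3, 1, 2, 4): (-9) + 17 + 5 + 8 = 21
σ = (3, 1, 4, 2): (-9) + 17 + (-6) + 0 = 2
σ = (3, 2, 1, 4): (-9) + 27 + 2 + 8 = 28
σ = (3, 2, 4, 1): (-9) + 27 + (-6) + 10 = 22
σ = (3, 4, 1, 2): (-9) + (-4) + 2 + 0 = -11
σ = (3, 4, 2, 1): (-9) + (-4) + 5 + 10 = 2
σ = (4, 1, 2, 3): (-5) + 17 + 5 + 18 = 35
σ = (4, 1, 3, 2): (-5) + 17 + 3 + 0 = 15
σ = (4, 2, 1, 3): (-5) + 27 + 2 + 18 = 42
σ = (4, 2, 3, 1): (-5) + 27 + 3 + 10 = 35
σ = (4, 3, 1, 2): (-5) + 8 + 2 + 0 = 5
σ = (4, 3, 2, 1): (-5) + 8 + 5 + 10 = 18
Optimal value attained by: σ = (1, 2, 4, 3).
Answer: det⊕(T) = 43; verdict: NONSINGULAR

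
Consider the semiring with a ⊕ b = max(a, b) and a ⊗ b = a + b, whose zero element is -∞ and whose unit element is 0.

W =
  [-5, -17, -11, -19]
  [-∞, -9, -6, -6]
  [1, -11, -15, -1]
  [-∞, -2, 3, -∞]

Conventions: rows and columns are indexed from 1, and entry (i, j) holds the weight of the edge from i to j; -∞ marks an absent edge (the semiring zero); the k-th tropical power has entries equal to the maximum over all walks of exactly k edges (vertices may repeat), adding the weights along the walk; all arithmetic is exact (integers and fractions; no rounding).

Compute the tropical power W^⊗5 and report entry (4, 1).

W^⊗2:
  [-10, -21, -16, -12]
  [-5, -8, -3, -7]
  [-4, -3, 2, -16]
  [4, -8, -8, 2]
W^⊗3:
  [-15, -14, -9, -17]
  [-2, -9, -4, -4]
  [3, -9, -9, 1]
  [-1, 0, 5, -9]
W^⊗4:
  [-8, -19, -14, -10]
  [-3, -6, -1, -5]
  [-2, -1, 4, -10]
  [6, -6, -6, 4]
W^⊗5:
  [-13, -12, -7, -15]
  [0, -7, -2, -2]
  [5, -7, -7, 3]
  [1, 2, 7, -7]
Key observation: the optimum is the walk 4->3->4->3->1->1, with weight 3 + (-1) + 3 + 1 + (-5) = 1.
Optimal value attained by: walk 4->3->4->3->1->1.
Answer: (W^⊗5)[4][1] = 1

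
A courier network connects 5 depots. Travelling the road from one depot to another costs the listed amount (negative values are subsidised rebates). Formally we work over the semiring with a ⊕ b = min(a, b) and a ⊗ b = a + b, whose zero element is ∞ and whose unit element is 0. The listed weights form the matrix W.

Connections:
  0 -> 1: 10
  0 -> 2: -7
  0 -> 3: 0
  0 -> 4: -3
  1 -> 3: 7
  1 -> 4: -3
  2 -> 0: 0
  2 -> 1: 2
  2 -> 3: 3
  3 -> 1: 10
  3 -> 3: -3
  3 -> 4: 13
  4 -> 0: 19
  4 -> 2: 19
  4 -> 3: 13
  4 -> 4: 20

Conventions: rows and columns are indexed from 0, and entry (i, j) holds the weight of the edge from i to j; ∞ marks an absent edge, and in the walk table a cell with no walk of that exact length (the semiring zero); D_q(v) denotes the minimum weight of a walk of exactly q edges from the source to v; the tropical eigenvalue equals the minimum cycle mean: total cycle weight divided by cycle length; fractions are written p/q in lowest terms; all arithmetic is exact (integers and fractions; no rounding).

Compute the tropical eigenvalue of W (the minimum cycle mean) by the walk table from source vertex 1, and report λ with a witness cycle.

q=0: [∞, 0, ∞, ∞, ∞]
q=1: [∞, ∞, ∞, 7, -3]
q=2: [16, 17, 16, 4, 17]
q=3: [16, 14, 9, 1, 13]
q=4: [9, 11, 9, -2, 11]
q=5: [9, 8, 2, -5, 6]
Optimal cycle mean attained by: cycle 0->2->0, total (-7) + 0, length 2.
Answer: λ = -7/2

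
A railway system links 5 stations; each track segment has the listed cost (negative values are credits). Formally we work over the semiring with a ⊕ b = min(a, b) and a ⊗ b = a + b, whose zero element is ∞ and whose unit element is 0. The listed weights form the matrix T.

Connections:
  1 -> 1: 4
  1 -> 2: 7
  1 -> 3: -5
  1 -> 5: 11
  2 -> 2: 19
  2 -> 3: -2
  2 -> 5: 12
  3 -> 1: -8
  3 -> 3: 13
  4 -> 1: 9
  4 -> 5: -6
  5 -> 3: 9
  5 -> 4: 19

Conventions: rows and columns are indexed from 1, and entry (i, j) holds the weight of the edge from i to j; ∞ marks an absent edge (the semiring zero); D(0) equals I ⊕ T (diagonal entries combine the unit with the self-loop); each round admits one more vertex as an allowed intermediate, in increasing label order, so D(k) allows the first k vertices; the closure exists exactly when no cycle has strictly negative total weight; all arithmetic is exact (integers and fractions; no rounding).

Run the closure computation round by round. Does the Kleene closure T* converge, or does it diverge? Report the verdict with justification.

D(0):
  [0, 7, -5, ∞, 11]
  [∞, 0, -2, ∞, 12]
  [-8, ∞, 0, ∞, ∞]
  [9, ∞, ∞, 0, -6]
  [∞, ∞, 9, 19, 0]
Detection: at round 1, diagonal entry (3, 3) turns strictly negative.
Key observation: the cycle 3->1->3 has total weight (-8) + (-5), which is strictly negative.
Answer: DIVERGES — negative cycle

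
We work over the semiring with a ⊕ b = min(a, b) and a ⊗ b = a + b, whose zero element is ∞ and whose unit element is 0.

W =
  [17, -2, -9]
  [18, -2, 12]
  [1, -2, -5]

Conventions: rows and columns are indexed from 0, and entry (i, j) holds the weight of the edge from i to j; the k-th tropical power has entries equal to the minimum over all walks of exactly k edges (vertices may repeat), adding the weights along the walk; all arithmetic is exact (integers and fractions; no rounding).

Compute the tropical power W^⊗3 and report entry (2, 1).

W^⊗2:
  [-8, -11, -14]
  [13, -4, 7]
  [-4, -7, -10]
W^⊗3:
  [-13, -16, -19]
  [8, -6, 2]
  [-9, -12, -15]
Key observation: the optimum is the walk 2->2->2->1, with weight (-5) + (-5) + (-2) = -12.
Optimal value attained by: walk 2->2->2->1.
Answer: (W^⊗3)[2][1] = -12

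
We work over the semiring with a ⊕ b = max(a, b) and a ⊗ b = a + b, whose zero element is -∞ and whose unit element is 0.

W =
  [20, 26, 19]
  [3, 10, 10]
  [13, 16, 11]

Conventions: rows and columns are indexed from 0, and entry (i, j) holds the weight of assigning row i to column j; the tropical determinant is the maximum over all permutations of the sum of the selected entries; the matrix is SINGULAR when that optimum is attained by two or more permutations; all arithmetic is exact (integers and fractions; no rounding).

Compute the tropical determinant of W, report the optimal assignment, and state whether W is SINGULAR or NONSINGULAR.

σ = (0, 1, 2): 20 + 10 + 11 = 41
σ = (0, 2, 1): 20 + 10 + 16 = 46
σ = (1, 0, 2): 26 + 3 + 11 = 40
σ = (1, 2, 0): 26 + 10 + 13 = 49
σ = (2, 0, 1): 19 + 3 + 16 = 38
σ = (2, 1, 0): 19 + 10 + 13 = 42
Optimal value attained by: σ = (1, 2, 0).
Answer: det⊕(W) = 49; verdict: NONSINGULAR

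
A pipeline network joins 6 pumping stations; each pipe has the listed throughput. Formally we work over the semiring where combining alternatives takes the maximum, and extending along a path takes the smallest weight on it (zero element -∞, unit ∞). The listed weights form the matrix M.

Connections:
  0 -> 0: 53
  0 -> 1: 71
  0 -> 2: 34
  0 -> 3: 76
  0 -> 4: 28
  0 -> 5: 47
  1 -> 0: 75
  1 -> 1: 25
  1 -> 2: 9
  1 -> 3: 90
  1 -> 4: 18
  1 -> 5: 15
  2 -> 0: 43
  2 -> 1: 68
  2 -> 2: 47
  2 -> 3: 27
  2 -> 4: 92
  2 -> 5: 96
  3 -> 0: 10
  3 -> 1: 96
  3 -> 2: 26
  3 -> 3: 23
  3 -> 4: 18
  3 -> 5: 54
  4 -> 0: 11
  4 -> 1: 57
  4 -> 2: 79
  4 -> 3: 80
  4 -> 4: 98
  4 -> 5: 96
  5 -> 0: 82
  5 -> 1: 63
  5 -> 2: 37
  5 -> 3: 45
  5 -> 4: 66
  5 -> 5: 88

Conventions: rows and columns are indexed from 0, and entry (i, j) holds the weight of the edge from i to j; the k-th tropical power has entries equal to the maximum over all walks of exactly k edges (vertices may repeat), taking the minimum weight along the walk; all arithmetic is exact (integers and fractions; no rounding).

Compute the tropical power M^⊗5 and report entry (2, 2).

M^⊗2:
  [71, 76, 37, 71, 47, 54]
  [53, 90, 34, 75, 28, 54]
  [82, 63, 79, 80, 92, 92]
  [75, 54, 37, 90, 54, 54]
  [82, 80, 79, 80, 98, 96]
  [82, 71, 66, 76, 66, 88]
M^⊗3:
  [75, 71, 47, 76, 54, 54]
  [75, 75, 37, 90, 54, 54]
  [82, 80, 79, 80, 92, 92]
  [54, 90, 54, 75, 54, 54]
  [82, 80, 79, 80, 98, 96]
  [82, 76, 66, 76, 66, 88]
M^⊗4:
  [71, 76, 54, 75, 54, 54]
  [75, 90, 54, 75, 54, 54]
  [82, 80, 79, 80, 92, 92]
  [75, 75, 54, 90, 54, 54]
  [82, 80, 79, 80, 98, 96]
  [82, 76, 66, 76, 66, 88]
M^⊗5:
  [75, 75, 54, 76, 54, 54]
  [75, 75, 54, 90, 54, 54]
  [82, 80, 79, 80, 92, 92]
  [75, 90, 54, 75, 54, 54]
  [82, 80, 79, 80, 98, 96]
  [82, 76, 66, 76, 66, 88]
Key observation: the optimum is the walk 2->4->2->4->4->2, with weight 92 min 79 min 92 min 98 min 79 = 79.
Optimal value attained by: walk 2->4->2->4->4->2.
Answer: (M^⊗5)[2][2] = 79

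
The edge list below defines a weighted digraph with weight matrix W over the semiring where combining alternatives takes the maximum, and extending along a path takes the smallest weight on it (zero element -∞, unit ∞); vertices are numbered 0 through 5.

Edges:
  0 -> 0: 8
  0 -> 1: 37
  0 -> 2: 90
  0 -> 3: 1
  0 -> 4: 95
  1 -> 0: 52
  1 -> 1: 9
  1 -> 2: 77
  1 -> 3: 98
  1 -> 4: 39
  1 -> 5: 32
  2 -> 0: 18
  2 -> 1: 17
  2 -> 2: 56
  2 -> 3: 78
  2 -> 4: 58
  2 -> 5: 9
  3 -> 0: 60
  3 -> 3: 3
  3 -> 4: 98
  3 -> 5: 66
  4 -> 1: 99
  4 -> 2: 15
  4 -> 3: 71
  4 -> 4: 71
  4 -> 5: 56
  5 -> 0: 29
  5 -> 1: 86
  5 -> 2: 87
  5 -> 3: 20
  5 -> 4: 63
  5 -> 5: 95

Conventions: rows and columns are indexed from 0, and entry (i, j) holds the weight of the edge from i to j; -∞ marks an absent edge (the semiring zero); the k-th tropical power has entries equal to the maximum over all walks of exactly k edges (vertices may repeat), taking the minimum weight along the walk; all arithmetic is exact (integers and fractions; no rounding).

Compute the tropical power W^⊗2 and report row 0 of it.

W^⊗2:
  [37, 95, 56, 78, 71, 56]
  [60, 39, 56, 77, 98, 66]
  [60, 58, 56, 58, 78, 66]
  [29, 98, 66, 71, 71, 66]
  [60, 71, 77, 98, 71, 66]
  [52, 86, 87, 86, 63, 95]
Answer: row 0 of W^⊗2 = [37, 95, 56, 78, 71, 56]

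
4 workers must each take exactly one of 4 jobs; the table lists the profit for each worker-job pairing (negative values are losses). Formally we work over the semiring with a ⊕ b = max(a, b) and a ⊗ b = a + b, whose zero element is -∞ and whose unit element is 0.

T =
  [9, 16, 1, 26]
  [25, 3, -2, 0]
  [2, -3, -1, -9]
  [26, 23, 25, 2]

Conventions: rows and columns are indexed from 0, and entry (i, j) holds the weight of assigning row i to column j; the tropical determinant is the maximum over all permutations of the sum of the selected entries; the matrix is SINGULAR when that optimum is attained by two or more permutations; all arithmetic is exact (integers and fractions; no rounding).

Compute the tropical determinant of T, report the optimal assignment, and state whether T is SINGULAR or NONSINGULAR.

σ = (0, 1, 2, 3): 9 + 3 + (-1) + 2 = 13
σ = (0, 1, 3, 2): 9 + 3 + (-9) + 25 = 28
σ = (0, 2, 1, 3): 9 + (-2) + (-3) + 2 = 6
σ = (0, 2, 3, 1): 9 + (-2) + (-9) + 23 = 21
σ = (0, 3, 1, 2): 9 + 0 + (-3) + 25 = 31
σ = (0, 3, 2, 1): 9 + 0 + (-1) + 23 = 31
σ = (1, 0, 2, 3): 16 + 25 + (-1) + 2 = 42
σ = (1, 0, 3, 2): 16 + 25 + (-9) + 25 = 57
σ = (1, 2, 0, 3): 16 + (-2) + 2 + 2 = 18
σ = (1, 2, 3, 0): 16 + (-2) + (-9) + 26 = 31
σ = (1, 3, 0, 2): 16 + 0 + 2 + 25 = 43
σ = (1, 3, 2, 0): 16 + 0 + (-1) + 26 = 41
σ = (2, 0, 1, 3): 1 + 25 + (-3) + 2 = 25
σ = (2, 0, 3, 1): 1 + 25 + (-9) + 23 = 40
σ = (2, 1, 0, 3): 1 + 3 + 2 + 2 = 8
σ = (2, 1, 3, 0): 1 + 3 + (-9) + 26 = 21
σ = (2, 3, 0, 1): 1 + 0 + 2 + 23 = 26
σ = (2, 3, 1, 0): 1 + 0 + (-3) + 26 = 24
σ = (3, 0, 1, 2): 26 + 25 + (-3) + 25 = 73
σ = (3, 0, 2, 1): 26 + 25 + (-1) + 23 = 73
σ = (3, 1, 0, 2): 26 + 3 + 2 + 25 = 56
σ = (3, 1, 2, 0): 26 + 3 + (-1) + 26 = 54
σ = (3, 2, 0, 1): 26 + (-2) + 2 + 23 = 49
σ = (3, 2, 1, 0): 26 + (-2) + (-3) + 26 = 47
Optimal value attained by: σ = (3, 0, 1, 2).
Answer: det⊕(T) = 73; verdict: SINGULAR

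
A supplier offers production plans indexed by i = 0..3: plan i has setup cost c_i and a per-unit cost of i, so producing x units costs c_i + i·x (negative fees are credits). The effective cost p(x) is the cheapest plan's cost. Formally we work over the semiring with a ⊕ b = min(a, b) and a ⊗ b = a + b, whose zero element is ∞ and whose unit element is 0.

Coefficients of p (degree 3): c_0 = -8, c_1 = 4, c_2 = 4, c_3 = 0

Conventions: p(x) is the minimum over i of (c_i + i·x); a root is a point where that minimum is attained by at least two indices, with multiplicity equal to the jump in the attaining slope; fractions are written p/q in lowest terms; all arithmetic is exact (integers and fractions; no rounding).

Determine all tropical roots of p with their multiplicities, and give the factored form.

hull edge (i=0, c=-8) to (i=3, c=0): slope 8/3, span 3
Factored form: p(x) = 0 ⊗ (x ⊕ (-8/3)) ⊗ (x ⊕ (-8/3)) ⊗ (x ⊕ (-8/3))
Answer: roots = -8/3 (mult 3)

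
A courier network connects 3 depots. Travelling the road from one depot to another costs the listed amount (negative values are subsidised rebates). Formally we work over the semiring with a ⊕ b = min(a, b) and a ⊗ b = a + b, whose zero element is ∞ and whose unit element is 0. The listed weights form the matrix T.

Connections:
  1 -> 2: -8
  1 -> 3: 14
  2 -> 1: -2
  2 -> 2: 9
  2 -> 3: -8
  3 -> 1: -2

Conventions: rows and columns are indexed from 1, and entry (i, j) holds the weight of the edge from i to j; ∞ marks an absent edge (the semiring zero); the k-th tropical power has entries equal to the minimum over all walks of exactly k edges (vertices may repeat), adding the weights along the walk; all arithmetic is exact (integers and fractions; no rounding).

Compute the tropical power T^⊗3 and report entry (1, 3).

T^⊗2:
  [-10, 1, -16]
  [-10, -10, 1]
  [∞, -10, 12]
T^⊗3:
  [-18, -18, -7]
  [-12, -18, -18]
  [-12, -1, -18]
Key observation: the optimum is the walk 1->2->2->3, with weight (-8) + 9 + (-8) = -7.
Optimal value attained by: walk 1->2->2->3.
Answer: (T^⊗3)[1][3] = -7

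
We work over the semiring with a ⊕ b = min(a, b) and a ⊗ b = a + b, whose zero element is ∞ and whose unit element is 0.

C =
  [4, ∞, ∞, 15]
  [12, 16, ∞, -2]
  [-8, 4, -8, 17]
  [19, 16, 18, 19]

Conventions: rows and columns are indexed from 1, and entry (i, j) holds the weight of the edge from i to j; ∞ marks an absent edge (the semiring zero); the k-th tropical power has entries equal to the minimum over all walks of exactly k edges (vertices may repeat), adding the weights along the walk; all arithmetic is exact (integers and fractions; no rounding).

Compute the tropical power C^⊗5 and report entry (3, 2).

C^⊗2:
  [8, 31, 33, 19]
  [16, 14, 16, 14]
  [-16, -4, -16, 2]
  [10, 22, 10, 14]
C^⊗3:
  [12, 35, 25, 23]
  [8, 20, 8, 12]
  [-24, -12, -24, -6]
  [2, 14, 2, 20]
C^⊗4:
  [16, 29, 17, 27]
  [0, 12, 0, 18]
  [-32, -20, -32, -14]
  [-6, 6, -6, 12]
C^⊗5:
  [9, 21, 9, 27]
  [-8, 4, -8, 10]
  [-40, -28, -40, -22]
  [-14, -2, -14, 4]
Key observation: the optimum is the walk 3->3->3->3->3->2, with weight (-8) + (-8) + (-8) + (-8) + 4 = -28.
Optimal value attained by: walk 3->3->3->3->3->2.
Answer: (C^⊗5)[3][2] = -28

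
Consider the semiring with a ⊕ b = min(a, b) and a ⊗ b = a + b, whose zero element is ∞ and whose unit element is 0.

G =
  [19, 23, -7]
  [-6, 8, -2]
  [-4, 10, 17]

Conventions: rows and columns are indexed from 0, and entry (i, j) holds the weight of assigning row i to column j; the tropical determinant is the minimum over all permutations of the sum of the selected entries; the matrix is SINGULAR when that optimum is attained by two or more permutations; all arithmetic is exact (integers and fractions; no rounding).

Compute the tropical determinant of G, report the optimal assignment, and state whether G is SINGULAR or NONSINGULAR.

σ = (0, 1, 2): 19 + 8 + 17 = 44
σ = (0, 2, 1): 19 + (-2) + 10 = 27
σ = (1, 0, 2): 23 + (-6) + 17 = 34
σ = (1, 2, 0): 23 + (-2) + (-4) = 17
σ = (2, 0, 1): (-7) + (-6) + 10 = -3
σ = (2, 1, 0): (-7) + 8 + (-4) = -3
Optimal value attained by: σ = (2, 0, 1).
Answer: det⊕(G) = -3; verdict: SINGULAR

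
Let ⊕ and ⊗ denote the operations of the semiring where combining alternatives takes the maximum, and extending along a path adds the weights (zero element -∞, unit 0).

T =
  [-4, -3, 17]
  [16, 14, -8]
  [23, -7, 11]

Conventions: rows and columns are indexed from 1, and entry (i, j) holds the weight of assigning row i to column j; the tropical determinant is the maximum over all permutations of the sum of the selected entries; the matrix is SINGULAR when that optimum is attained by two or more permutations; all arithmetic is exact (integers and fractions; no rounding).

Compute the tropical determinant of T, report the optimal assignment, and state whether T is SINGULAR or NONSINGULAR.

σ = (1, 2, 3): (-4) + 14 + 11 = 21
σ = (1, 3, 2): (-4) + (-8) + (-7) = -19
σ = (2, 1, 3): (-3) + 16 + 11 = 24
σ = (2, 3, 1): (-3) + (-8) + 23 = 12
σ = (3, 1, 2): 17 + 16 + (-7) = 26
σ = (3, 2, 1): 17 + 14 + 23 = 54
Optimal value attained by: σ = (3, 2, 1).
Answer: det⊕(T) = 54; verdict: NONSINGULAR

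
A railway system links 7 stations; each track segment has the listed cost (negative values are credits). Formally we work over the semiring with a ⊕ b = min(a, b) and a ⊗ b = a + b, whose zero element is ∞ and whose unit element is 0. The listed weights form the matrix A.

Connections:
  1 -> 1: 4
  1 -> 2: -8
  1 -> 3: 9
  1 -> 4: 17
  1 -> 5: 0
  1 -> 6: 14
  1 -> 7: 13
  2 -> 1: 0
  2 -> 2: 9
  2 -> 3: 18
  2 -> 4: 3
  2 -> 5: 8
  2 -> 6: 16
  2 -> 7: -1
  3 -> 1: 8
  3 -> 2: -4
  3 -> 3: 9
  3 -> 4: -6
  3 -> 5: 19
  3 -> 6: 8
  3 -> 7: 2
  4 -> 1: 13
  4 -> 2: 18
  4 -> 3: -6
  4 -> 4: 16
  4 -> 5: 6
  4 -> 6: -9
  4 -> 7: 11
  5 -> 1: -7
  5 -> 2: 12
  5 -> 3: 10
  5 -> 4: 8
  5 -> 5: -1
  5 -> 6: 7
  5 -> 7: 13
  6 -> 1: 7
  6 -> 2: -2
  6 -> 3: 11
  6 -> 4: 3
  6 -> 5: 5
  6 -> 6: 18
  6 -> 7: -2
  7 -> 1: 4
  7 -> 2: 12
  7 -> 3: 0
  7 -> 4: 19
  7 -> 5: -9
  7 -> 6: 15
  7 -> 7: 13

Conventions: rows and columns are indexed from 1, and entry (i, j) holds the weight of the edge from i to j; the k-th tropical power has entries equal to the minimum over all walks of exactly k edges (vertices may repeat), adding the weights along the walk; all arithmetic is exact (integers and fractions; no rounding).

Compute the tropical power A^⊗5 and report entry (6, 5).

A^⊗2:
  [-8, -4, 10, -5, -1, 7, -9]
  [1, -8, -3, 12, -10, -6, 8]
  [-4, 0, -12, -1, -7, -15, -5]
  [-2, -11, 2, -12, -4, 2, -11]
  [-8, -15, 2, 4, -7, -1, 5]
  [-2, -1, -3, 1, -11, -6, -3]
  [-16, -4, 1, -6, -10, -2, 2]
A^⊗3:
  [-8, -16, -11, -1, -18, -14, -5]
  [-17, -8, 0, -9, -11, -3, -9]
  [-14, -17, -7, -18, -14, -10, -17]
  [-11, -10, -18, -8, -20, -21, -12]
  [-15, -16, -2, -12, -8, -5, -16]
  [-18, -10, -5, -9, -12, -8, -8]
  [-17, -24, -12, -5, -16, -15, -5]
A^⊗4:
  [-25, -16, -8, -17, -19, -11, -17]
  [-18, -25, -15, -6, -18, -18, -9]
  [-21, -22, -24, -14, -26, -27, -18]
  [-27, -23, -14, -24, -21, -17, -23]
  [-16, -23, -18, -13, -25, -21, -17]
  [-19, -26, -15, -11, -18, -18, -11]
  [-24, -25, -11, -21, -17, -14, -25]
A^⊗5:
  [-26, -33, -23, -14, -26, -26, -17]
  [-25, -26, -12, -22, -19, -15, -26]
  [-33, -29, -20, -30, -27, -23, -29]
  [-28, -35, -30, -20, -32, -33, -24]
  [-32, -24, -19, -24, -26, -22, -24]
  [-26, -27, -17, -23, -20, -20, -27]
  [-25, -32, -27, -22, -34, -30, -26]
Key observation: the optimum is the walk 6->2->1->2->7->5, with weight (-2) + 0 + (-8) + (-1) + (-9) = -20.
Optimal value attained by: walk 6->2->1->2->7->5.
Answer: (A^⊗5)[6][5] = -20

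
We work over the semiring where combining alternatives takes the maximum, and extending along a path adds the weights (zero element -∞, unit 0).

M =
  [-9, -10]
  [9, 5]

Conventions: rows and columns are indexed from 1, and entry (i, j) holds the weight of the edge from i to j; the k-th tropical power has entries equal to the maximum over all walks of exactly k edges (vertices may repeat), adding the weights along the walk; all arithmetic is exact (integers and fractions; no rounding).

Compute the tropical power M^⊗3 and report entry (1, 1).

M^⊗2:
  [-1, -5]
  [14, 10]
M^⊗3:
  [4, 0]
  [19, 15]
Key observation: the optimum is the walk 1->2->2->1, with weight (-10) + 5 + 9 = 4.
Optimal value attained by: walk 1->2->2->1.
Answer: (M^⊗3)[1][1] = 4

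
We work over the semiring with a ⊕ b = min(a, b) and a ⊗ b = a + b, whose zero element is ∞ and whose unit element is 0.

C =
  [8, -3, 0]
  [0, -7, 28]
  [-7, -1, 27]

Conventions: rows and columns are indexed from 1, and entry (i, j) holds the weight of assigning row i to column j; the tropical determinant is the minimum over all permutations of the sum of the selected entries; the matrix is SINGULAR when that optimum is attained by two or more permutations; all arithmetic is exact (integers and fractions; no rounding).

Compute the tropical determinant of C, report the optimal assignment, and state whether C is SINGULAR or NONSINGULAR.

σ = (1, 2, 3): 8 + (-7) + 27 = 28
σ = (1, 3, 2): 8 + 28 + (-1) = 35
σ = (2, 1, 3): (-3) + 0 + 27 = 24
σ = (2, 3, 1): (-3) + 28 + (-7) = 18
σ = (3, 1, 2): 0 + 0 + (-1) = -1
σ = (3, 2, 1): 0 + (-7) + (-7) = -14
Optimal value attained by: σ = (3, 2, 1).
Answer: det⊕(C) = -14; verdict: NONSINGULAR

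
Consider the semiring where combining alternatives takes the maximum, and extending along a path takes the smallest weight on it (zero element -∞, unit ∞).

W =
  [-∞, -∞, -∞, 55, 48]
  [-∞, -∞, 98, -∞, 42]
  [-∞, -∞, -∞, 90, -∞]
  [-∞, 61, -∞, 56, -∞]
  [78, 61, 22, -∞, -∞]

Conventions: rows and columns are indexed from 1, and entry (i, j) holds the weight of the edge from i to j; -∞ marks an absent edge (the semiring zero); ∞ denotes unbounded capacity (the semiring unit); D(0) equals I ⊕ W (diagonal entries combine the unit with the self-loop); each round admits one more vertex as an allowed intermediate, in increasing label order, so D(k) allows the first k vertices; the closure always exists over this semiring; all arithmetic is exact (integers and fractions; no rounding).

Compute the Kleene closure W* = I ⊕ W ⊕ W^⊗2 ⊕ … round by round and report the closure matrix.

D(0):
  [∞, -∞, -∞, 55, 48]
  [-∞, ∞, 98, -∞, 42]
  [-∞, -∞, ∞, 90, -∞]
  [-∞, 61, -∞, ∞, -∞]
  [78, 61, 22, -∞, ∞]
D(1):
  [∞, -∞, -∞, 55, 48]
  [-∞, ∞, 98, -∞, 42]
  [-∞, -∞, ∞, 90, -∞]
  [-∞, 61, -∞, ∞, -∞]
  [78, 61, 22, 55, ∞]
D(2):
  [∞, -∞, -∞, 55, 48]
  [-∞, ∞, 98, -∞, 42]
  [-∞, -∞, ∞, 90, -∞]
  [-∞, 61, 61, ∞, 42]
  [78, 61, 61, 55, ∞]
D(3):
  [∞, -∞, -∞, 55, 48]
  [-∞, ∞, 98, 90, 42]
  [-∞, -∞, ∞, 90, -∞]
  [-∞, 61, 61, ∞, 42]
  [78, 61, 61, 61, ∞]
D(4):
  [∞, 55, 55, 55, 48]
  [-∞, ∞, 98, 90, 42]
  [-∞, 61, ∞, 90, 42]
  [-∞, 61, 61, ∞, 42]
  [78, 61, 61, 61, ∞]
D(5):
  [∞, 55, 55, 55, 48]
  [42, ∞, 98, 90, 42]
  [42, 61, ∞, 90, 42]
  [42, 61, 61, ∞, 42]
  [78, 61, 61, 61, ∞]
Answer: W* = [[∞, 55, 55, 55, 48], [42, ∞, 98, 90, 42], [42, 61, ∞, 90, 42], [42, 61, 61, ∞, 42], [78, 61, 61, 61, ∞]]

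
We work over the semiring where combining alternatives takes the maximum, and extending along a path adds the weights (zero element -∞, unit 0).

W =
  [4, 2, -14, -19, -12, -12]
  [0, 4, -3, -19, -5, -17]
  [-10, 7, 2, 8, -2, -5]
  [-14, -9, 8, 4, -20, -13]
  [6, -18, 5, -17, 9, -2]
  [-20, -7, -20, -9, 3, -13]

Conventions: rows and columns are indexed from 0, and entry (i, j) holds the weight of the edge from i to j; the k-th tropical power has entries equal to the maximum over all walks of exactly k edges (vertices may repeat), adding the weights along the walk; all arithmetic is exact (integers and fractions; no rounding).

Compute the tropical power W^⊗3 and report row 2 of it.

W^⊗2:
  [8, 6, -1, -6, -3, -8]
  [4, 8, 1, 5, 4, -7]
  [7, 11, 16, 12, 7, -3]
  [-2, 15, 12, 16, 6, 3]
  [15, 12, 14, 13, 18, 7]
  [9, -3, 8, -5, 12, 1]
W^⊗3:
  [12, 10, 3, 7, 6, -4]
  [10, 12, 13, 9, 13, 2]
  [13, 23, 20, 24, 16, 11]
  [15, 19, 24, 20, 15, 7]
  [24, 21, 23, 22, 27, 16]
  [18, 15, 17, 16, 21, 10]
Answer: row 2 of W^⊗3 = [13, 23, 20, 24, 16, 11]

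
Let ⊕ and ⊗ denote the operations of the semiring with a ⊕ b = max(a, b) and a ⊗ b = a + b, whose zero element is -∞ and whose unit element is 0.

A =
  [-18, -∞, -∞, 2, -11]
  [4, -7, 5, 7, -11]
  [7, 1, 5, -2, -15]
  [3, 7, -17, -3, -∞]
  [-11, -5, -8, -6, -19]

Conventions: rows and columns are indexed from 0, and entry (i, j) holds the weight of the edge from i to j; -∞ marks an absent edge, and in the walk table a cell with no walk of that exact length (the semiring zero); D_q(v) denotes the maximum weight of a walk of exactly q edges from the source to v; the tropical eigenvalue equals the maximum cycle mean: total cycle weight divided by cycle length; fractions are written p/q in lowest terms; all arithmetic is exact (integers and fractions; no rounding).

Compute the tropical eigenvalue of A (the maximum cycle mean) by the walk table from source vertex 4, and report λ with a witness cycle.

q=0: [-∞, -∞, -∞, -∞, 0]
q=1: [-11, -5, -8, -6, -19]
q=2: [-1, 1, 0, 2, -16]
q=3: [7, 9, 6, 8, -10]
q=4: [13, 15, 14, 16, -2]
q=5: [21, 23, 20, 22, 4]
Optimal cycle mean attained by: cycle 1->3->1, total 7 + 7, length 2.
Answer: λ = 7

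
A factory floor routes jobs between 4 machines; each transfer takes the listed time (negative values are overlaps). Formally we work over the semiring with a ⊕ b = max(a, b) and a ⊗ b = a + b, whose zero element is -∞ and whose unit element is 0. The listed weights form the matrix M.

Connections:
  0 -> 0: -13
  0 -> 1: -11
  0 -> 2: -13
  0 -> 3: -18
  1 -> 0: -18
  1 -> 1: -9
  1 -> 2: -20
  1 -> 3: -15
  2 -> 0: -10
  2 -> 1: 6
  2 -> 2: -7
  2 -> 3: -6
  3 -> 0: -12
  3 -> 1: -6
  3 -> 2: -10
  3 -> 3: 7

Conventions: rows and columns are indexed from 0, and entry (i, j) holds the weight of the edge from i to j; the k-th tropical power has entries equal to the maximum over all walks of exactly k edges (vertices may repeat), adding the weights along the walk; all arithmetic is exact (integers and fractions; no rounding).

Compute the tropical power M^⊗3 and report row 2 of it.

M^⊗2:
  [-23, -7, -20, -11]
  [-27, -14, -25, -8]
  [-12, -1, -14, 1]
  [-5, 1, -3, 14]
M^⊗3:
  [-23, -14, -21, -4]
  [-20, -14, -18, -1]
  [-11, -5, -9, 8]
  [2, 8, 4, 21]
Answer: row 2 of M^⊗3 = [-11, -5, -9, 8]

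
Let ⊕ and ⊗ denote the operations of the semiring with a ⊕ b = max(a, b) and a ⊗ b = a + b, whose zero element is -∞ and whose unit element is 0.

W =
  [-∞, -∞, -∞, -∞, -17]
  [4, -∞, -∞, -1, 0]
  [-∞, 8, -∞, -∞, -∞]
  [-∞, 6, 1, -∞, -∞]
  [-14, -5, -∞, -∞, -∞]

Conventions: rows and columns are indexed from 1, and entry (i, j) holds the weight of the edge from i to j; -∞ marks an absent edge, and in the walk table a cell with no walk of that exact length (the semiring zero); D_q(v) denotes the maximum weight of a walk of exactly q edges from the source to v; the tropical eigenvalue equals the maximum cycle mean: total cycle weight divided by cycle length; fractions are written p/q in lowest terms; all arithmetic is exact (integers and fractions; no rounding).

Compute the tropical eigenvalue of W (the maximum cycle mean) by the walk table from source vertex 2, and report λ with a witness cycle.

q=0: [-∞, 0, -∞, -∞, -∞]
q=1: [4, -∞, -∞, -1, 0]
q=2: [-14, 5, 0, -∞, -13]
q=3: [9, 8, -∞, 4, 5]
q=4: [12, 10, 5, 7, 8]
q=5: [14, 13, 8, 9, 10]
Optimal cycle mean attained by: cycle 2->4->3->2, total (-1) + 1 + 8, length 3.
Answer: λ = 8/3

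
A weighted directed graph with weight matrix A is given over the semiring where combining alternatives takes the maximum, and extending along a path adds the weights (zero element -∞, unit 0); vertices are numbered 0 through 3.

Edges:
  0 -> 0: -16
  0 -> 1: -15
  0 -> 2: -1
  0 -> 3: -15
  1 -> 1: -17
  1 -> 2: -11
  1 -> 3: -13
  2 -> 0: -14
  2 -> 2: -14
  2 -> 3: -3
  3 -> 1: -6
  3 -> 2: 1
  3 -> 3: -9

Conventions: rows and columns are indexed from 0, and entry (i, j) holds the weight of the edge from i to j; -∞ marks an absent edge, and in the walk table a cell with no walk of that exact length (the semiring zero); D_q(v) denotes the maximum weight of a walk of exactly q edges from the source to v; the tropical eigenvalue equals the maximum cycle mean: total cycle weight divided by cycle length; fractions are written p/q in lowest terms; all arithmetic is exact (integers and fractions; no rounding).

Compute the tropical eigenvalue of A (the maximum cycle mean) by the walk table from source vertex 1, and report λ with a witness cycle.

q=0: [-∞, 0, -∞, -∞]
q=1: [-∞, -17, -11, -13]
q=2: [-25, -19, -12, -14]
q=3: [-26, -20, -13, -15]
q=4: [-27, -21, -14, -16]
Optimal cycle mean attained by: cycle 2->3->2, total (-3) + 1, length 2.
Answer: λ = -1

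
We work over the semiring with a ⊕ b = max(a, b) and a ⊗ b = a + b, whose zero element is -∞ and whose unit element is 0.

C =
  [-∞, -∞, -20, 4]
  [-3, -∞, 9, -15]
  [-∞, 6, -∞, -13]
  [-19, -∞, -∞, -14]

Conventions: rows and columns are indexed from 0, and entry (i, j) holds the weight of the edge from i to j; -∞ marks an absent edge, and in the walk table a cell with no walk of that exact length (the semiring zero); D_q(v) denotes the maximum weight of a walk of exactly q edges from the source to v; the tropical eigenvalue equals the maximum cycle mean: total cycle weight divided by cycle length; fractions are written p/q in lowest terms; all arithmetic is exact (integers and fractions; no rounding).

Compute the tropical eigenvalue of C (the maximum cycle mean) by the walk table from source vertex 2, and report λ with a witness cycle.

q=0: [-∞, -∞, 0, -∞]
q=1: [-∞, 6, -∞, -13]
q=2: [3, -∞, 15, -9]
q=3: [-28, 21, -17, 7]
q=4: [18, -11, 30, 6]
Optimal cycle mean attained by: cycle 1->2->1, total 9 + 6, length 2.
Answer: λ = 15/2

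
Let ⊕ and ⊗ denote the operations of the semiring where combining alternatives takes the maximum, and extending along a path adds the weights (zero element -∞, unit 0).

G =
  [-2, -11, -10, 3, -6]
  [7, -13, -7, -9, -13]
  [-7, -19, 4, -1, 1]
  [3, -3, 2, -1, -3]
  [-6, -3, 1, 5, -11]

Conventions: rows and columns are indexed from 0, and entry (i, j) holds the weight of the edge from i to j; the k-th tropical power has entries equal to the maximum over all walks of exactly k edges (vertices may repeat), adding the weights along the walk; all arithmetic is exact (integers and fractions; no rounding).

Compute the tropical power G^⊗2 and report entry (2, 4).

G^⊗2:
  [6, 0, 5, 2, 0]
  [5, -4, -3, 10, 1]
  [2, -2, 8, 6, 5]
  [4, -4, 6, 6, 3]
  [8, 2, 7, 4, 2]
Key observation: the optimum is the walk 2->2->4, with weight 4 + 1 = 5.
Optimal value attained by: walk 2->2->4.
Answer: (G^⊗2)[2][4] = 5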